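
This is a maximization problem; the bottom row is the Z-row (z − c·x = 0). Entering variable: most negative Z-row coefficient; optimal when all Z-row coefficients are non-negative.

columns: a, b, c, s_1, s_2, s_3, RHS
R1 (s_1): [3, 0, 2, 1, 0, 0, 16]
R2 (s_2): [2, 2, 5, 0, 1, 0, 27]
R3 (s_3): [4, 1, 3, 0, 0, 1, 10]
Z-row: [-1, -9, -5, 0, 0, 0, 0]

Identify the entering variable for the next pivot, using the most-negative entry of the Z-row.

b

Negative Z-row entries: a: -1, b: -9, c: -5.
The most negative is -9 in column b, so b enters.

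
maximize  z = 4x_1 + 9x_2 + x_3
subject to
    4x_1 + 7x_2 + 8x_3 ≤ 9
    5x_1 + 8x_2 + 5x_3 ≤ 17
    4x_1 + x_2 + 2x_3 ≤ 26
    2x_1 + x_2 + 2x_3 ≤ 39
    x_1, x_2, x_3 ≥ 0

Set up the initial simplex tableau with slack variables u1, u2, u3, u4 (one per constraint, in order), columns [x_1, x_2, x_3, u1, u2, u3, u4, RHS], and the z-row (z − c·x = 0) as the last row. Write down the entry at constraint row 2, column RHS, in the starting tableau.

17

The RHS of constraint 2 is b_2 = 17.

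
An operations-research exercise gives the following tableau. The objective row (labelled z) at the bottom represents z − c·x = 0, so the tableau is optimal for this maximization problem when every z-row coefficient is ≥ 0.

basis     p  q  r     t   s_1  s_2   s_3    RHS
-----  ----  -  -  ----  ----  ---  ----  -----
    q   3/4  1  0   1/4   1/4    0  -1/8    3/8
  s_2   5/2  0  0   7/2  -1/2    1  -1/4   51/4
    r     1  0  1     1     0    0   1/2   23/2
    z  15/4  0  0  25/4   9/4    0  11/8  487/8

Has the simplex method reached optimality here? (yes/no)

yes

Every z-row coefficient is ≥ 0, so the tableau is optimal.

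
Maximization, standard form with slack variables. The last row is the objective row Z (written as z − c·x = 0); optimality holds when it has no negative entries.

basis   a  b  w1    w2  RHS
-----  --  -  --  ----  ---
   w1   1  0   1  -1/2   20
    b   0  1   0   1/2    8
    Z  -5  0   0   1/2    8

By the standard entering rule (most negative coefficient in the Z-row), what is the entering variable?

a

Negative Z-row entries: a: -5.
The most negative is -5 in column a, so a enters.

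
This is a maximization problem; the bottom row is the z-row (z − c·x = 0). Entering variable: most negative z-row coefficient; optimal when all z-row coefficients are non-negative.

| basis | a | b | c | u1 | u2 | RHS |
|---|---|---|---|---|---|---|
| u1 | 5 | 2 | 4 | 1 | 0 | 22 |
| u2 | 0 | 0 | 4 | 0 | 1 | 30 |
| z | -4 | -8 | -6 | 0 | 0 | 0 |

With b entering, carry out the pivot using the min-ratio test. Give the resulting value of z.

88

Ratio test on column b — row 1: 22/2 = 11; row 2: entry 0 ≤ 0. Minimum is 11 at row 1 (u1 leaves); pivot element 2.
Pivot on row 1; the z-row RHS becomes 0 − (-8)·11 = 88.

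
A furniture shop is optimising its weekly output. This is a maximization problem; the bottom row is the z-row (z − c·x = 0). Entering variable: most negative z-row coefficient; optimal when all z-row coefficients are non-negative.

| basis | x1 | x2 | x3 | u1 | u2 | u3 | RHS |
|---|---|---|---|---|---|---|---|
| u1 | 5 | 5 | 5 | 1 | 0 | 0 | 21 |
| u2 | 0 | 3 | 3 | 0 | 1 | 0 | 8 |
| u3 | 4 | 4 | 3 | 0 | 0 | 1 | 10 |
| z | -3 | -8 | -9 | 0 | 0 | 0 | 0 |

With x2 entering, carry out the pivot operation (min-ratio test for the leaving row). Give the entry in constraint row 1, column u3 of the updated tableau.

Ratio test on column x2 — row 1: 21/5 = 21/5; row 2: 8/3 = 8/3; row 3: 10/4 = 5/2. Minimum is 5/2 at row 3 (u3 leaves); pivot element 4.
Divide row 3 by 4; eliminate column x2 from the other rows.
Row 1 update in column u3: 0 − 5·(1/4) = -5/4.

-5/4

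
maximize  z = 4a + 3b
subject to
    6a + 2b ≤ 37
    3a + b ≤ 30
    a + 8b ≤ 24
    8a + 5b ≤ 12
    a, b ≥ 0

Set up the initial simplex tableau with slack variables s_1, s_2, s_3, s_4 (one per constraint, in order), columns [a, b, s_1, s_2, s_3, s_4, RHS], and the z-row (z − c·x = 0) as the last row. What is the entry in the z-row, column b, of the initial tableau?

-3

The z-row carries the negated objective coefficients: the b entry is -3.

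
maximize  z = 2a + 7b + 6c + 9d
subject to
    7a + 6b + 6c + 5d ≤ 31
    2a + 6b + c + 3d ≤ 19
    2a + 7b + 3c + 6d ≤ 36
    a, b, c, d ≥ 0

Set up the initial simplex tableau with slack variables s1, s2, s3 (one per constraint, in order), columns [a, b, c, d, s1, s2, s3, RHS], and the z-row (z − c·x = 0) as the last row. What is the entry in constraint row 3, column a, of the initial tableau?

Constraint 3 has coefficient 2 on a.

2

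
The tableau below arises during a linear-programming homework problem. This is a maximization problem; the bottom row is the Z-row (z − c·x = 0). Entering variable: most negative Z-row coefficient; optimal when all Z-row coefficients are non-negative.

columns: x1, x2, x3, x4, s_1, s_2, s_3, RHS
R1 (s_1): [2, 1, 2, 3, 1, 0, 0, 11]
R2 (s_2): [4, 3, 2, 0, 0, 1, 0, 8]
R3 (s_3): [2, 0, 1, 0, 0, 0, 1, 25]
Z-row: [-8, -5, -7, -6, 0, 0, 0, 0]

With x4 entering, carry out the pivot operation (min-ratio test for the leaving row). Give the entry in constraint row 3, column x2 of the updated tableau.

0

Ratio test on column x4 — row 1: 11/3 = 11/3; row 2: entry 0 ≤ 0; row 3: entry 0 ≤ 0. Minimum is 11/3 at row 1 (s_1 leaves); pivot element 3.
Divide row 1 by 3; eliminate column x4 from the other rows.
Row 3 update in column x2: 0 − 0·(1/3) = 0.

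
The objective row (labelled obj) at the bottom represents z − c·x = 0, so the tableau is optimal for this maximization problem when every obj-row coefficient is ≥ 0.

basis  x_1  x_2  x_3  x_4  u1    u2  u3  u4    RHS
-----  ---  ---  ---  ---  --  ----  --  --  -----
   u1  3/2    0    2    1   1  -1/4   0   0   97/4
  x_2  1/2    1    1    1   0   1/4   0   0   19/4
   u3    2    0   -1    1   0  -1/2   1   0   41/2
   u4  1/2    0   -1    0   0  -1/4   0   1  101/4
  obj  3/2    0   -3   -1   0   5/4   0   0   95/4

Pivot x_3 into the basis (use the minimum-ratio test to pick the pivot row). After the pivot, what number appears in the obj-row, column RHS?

Ratio test on column x_3 — row 1: (97/4)/2 = 97/8; row 2: (19/4)/1 = 19/4; row 3: entry -1 ≤ 0; row 4: entry -1 ≤ 0. Minimum is 19/4 at row 2 (x_2 leaves); pivot element 1.
Divide row 2 by 1; eliminate column x_3 from the other rows.
obj-row update in column RHS: 95/4 − (-3)·(19/4) = 38.

38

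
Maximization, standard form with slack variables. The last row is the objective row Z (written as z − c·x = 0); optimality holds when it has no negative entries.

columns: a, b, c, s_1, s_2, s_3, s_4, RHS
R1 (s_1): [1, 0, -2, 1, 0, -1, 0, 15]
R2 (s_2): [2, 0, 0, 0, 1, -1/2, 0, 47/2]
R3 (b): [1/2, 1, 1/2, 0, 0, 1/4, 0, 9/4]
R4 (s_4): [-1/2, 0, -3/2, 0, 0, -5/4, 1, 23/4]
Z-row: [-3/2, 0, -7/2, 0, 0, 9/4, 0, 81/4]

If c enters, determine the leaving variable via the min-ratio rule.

b

Column c entries and ratios — s_1: -2 ≤ 0, skip; s_2: 0 ≤ 0, skip; b: (9/4)/(1/2) = 9/2; s_4: -3/2 ≤ 0, skip.
Smallest ratio is 9/2 in the row of b, so b leaves.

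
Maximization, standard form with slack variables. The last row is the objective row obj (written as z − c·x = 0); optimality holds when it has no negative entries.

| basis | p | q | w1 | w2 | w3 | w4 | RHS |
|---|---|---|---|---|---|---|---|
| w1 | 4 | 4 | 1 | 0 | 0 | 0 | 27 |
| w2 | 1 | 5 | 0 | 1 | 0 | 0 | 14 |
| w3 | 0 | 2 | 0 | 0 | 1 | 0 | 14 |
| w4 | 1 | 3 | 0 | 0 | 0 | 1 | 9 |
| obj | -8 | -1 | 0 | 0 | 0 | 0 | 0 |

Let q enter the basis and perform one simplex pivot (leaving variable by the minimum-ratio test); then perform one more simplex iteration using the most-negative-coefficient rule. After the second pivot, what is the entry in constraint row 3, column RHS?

Ratio test on column q — row 1: 27/4 = 27/4; row 2: 14/5 = 14/5; row 3: 14/2 = 7; row 4: 9/3 = 3. Minimum is 14/5 at row 2 (w2 leaves); pivot element 5.
Divide row 2 by 5; eliminate column q from the other rows.
Second iteration: most negative obj-row entry is -39/5 in column p, so p enters.
Ratio test on column p — row 1: (79/5)/(16/5) = 79/16; row 2: (14/5)/(1/5) = 14; row 3: entry -2/5 ≤ 0; row 4: (3/5)/(2/5) = 3/2. Minimum is 3/2 at row 4 (w4 leaves); pivot element 2/5.
Divide row 4 by 2/5; eliminate column p from the other rows.
After both pivots, the entry at constraint row 3, column RHS is 9.

9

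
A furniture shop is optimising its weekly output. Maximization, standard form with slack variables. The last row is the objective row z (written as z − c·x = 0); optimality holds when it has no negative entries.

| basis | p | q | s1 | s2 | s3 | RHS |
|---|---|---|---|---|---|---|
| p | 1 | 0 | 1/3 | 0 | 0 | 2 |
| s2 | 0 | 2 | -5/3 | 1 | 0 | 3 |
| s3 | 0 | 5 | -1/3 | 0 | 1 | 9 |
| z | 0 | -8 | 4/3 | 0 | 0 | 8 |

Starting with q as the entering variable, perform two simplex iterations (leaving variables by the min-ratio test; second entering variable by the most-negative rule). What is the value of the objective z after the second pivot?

Ratio test on column q — row 1: entry 0 ≤ 0; row 2: 3/2 = 3/2; row 3: 9/5 = 9/5. Minimum is 3/2 at row 2 (s2 leaves); pivot element 2.
Pivot on row 2; the z-row RHS becomes 8 − (-8)·(3/2) = 20.
Next entering variable (most negative z-row entry -16/3): s1.
Ratio test on column s1 — row 1: 2/(1/3) = 6; row 2: entry -5/6 ≤ 0; row 3: (3/2)/(23/6) = 9/23. Minimum is 9/23 at row 3 (s3 leaves); pivot element 23/6.
After the second pivot the z-row RHS is 20 − (-16/3)·(9/23) = 508/23.

508/23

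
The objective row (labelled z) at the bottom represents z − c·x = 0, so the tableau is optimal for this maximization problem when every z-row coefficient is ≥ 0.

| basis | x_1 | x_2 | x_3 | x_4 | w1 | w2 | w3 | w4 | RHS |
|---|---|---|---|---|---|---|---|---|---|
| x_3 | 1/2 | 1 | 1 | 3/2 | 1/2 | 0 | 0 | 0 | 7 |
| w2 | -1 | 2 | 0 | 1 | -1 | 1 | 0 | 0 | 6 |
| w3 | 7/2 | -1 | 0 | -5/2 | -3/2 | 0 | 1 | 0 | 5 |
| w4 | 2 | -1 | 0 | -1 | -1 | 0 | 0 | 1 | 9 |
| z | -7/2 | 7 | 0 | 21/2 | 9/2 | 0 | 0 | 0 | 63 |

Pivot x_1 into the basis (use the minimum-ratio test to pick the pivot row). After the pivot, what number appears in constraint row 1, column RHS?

Ratio test on column x_1 — row 1: 7/(1/2) = 14; row 2: entry -1 ≤ 0; row 3: 5/(7/2) = 10/7; row 4: 9/2 = 9/2. Minimum is 10/7 at row 3 (w3 leaves); pivot element 7/2.
Divide row 3 by 7/2; eliminate column x_1 from the other rows.
Row 1 update in column RHS: 7 − (1/2)·(10/7) = 44/7.

44/7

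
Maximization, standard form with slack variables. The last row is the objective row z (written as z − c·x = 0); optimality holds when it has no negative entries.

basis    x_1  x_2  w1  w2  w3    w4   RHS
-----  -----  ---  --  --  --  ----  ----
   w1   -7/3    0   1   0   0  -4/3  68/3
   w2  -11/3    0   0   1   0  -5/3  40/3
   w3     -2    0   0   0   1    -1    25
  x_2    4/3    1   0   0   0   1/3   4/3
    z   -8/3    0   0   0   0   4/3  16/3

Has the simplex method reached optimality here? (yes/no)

The z-row has a negative entry -8/3 in column x_1, so it is not optimal.

no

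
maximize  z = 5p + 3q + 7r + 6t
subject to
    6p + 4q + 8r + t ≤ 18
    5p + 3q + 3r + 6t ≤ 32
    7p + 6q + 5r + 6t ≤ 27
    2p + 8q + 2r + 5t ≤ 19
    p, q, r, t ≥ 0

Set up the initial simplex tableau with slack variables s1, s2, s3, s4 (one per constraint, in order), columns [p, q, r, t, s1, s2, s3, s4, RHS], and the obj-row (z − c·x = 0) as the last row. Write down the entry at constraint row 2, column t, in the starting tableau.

6

Constraint 2 has coefficient 6 on t.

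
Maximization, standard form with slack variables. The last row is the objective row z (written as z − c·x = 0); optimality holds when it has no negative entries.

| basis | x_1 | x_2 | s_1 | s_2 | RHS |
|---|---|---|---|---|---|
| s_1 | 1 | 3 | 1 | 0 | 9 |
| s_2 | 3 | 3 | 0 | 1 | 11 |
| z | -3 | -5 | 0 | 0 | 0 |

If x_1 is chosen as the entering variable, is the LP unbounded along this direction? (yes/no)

no

Column x_1 has positive entries in row(s) 1, 2, so the ratio test bounds it — not unbounded.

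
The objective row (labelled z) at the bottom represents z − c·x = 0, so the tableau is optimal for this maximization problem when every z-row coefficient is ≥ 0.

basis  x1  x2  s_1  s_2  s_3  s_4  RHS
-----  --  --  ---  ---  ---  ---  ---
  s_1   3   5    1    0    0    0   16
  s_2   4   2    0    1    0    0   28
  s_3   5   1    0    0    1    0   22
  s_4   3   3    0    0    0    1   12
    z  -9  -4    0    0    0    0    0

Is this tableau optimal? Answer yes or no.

no

The z-row has a negative entry -9 in column x1, so it is not optimal.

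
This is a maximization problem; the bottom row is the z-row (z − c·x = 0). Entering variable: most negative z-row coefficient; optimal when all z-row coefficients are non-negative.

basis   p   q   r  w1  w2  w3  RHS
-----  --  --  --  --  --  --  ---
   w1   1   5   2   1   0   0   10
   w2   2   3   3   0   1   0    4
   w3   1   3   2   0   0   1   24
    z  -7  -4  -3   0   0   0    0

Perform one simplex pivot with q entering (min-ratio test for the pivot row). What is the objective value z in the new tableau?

Ratio test on column q — row 1: 10/5 = 2; row 2: 4/3 = 4/3; row 3: 24/3 = 8. Minimum is 4/3 at row 2 (w2 leaves); pivot element 3.
Pivot on row 2; the z-row RHS becomes 0 − (-4)·(4/3) = 16/3.

16/3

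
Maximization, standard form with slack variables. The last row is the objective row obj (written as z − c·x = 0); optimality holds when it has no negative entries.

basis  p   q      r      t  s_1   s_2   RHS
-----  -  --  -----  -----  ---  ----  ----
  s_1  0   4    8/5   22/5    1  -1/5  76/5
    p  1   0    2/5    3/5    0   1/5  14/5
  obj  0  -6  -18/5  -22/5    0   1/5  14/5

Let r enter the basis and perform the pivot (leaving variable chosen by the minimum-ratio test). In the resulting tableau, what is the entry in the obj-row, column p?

9

Ratio test on column r — row 1: (76/5)/(8/5) = 19/2; row 2: (14/5)/(2/5) = 7. Minimum is 7 at row 2 (p leaves); pivot element 2/5.
Divide row 2 by 2/5; eliminate column r from the other rows.
obj-row update in column p: 0 − (-18/5)·(5/2) = 9.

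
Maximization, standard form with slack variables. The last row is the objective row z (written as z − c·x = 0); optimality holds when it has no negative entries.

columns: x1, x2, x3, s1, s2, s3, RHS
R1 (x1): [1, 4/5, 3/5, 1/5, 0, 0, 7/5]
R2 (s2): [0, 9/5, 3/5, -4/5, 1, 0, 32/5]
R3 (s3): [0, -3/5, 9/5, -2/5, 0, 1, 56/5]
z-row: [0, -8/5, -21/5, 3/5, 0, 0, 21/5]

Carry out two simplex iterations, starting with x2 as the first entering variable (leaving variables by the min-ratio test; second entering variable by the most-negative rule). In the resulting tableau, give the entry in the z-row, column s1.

2

Ratio test on column x2 — row 1: (7/5)/(4/5) = 7/4; row 2: (32/5)/(9/5) = 32/9; row 3: entry -3/5 ≤ 0. Minimum is 7/4 at row 1 (x1 leaves); pivot element 4/5.
Divide row 1 by 4/5; eliminate column x2 from the other rows.
Second iteration: most negative z-row entry is -3 in column x3, so x3 enters.
Ratio test on column x3 — row 1: (7/4)/(3/4) = 7/3; row 2: entry -3/4 ≤ 0; row 3: (49/4)/(9/4) = 49/9. Minimum is 7/3 at row 1 (x2 leaves); pivot element 3/4.
Divide row 1 by 3/4; eliminate column x3 from the other rows.
After both pivots, the entry at the z-row, column s1 is 2.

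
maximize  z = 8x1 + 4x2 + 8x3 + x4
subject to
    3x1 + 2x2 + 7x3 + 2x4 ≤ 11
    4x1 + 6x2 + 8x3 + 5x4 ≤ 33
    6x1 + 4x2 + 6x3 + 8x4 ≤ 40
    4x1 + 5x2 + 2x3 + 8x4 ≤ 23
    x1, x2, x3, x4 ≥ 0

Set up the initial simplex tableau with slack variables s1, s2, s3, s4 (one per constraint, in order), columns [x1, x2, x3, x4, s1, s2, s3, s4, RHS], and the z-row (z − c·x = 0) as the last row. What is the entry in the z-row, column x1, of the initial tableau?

-8

The z-row carries the negated objective coefficients: the x1 entry is -8.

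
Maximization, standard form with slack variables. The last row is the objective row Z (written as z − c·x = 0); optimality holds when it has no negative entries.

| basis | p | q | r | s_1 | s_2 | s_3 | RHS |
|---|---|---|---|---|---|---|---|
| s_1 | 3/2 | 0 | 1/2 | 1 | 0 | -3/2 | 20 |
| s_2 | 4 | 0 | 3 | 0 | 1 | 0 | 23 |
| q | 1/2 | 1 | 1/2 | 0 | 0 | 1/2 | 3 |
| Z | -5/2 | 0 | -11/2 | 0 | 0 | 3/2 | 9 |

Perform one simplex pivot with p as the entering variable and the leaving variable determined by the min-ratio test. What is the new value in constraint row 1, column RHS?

91/8

Ratio test on column p — row 1: 20/(3/2) = 40/3; row 2: 23/4 = 23/4; row 3: 3/(1/2) = 6. Minimum is 23/4 at row 2 (s_2 leaves); pivot element 4.
Divide row 2 by 4; eliminate column p from the other rows.
Row 1 update in column RHS: 20 − (3/2)·(23/4) = 91/8.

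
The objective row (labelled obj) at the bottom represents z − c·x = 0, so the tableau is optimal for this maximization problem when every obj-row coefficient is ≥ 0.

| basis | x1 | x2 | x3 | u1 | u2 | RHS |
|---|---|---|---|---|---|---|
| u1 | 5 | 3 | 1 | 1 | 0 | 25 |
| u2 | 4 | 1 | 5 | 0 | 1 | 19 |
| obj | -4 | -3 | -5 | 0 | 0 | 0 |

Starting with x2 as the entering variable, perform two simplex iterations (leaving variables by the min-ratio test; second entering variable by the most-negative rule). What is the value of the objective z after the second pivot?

239/7

Ratio test on column x2 — row 1: 25/3 = 25/3; row 2: 19/1 = 19. Minimum is 25/3 at row 1 (u1 leaves); pivot element 3.
Pivot on row 1; the obj-row RHS becomes 0 − (-3)·(25/3) = 25.
Next entering variable (most negative obj-row entry -4): x3.
Ratio test on column x3 — row 1: (25/3)/(1/3) = 25; row 2: (32/3)/(14/3) = 16/7. Minimum is 16/7 at row 2 (u2 leaves); pivot element 14/3.
After the second pivot the obj-row RHS is 25 − (-4)·(16/7) = 239/7.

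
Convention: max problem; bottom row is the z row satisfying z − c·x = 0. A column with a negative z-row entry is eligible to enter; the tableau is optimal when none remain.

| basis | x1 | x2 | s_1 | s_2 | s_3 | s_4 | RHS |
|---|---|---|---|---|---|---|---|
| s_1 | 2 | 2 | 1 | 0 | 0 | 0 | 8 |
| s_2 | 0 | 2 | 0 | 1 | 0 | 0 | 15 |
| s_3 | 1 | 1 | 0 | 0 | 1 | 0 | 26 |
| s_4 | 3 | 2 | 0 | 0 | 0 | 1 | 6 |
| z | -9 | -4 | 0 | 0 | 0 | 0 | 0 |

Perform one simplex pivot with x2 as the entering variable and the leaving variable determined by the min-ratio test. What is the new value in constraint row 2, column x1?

Ratio test on column x2 — row 1: 8/2 = 4; row 2: 15/2 = 15/2; row 3: 26/1 = 26; row 4: 6/2 = 3. Minimum is 3 at row 4 (s_4 leaves); pivot element 2.
Divide row 4 by 2; eliminate column x2 from the other rows.
Row 2 update in column x1: 0 − 2·(3/2) = -3.

-3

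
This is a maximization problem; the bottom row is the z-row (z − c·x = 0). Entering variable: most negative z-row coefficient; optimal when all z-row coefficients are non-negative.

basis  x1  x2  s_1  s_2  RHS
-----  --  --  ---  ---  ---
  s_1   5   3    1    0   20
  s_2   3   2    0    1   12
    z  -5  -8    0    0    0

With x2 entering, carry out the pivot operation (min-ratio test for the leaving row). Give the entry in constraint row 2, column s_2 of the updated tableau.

Ratio test on column x2 — row 1: 20/3 = 20/3; row 2: 12/2 = 6. Minimum is 6 at row 2 (s_2 leaves); pivot element 2.
Divide row 2 by 2; eliminate column x2 from the other rows.
In the new row 2, the s_2 entry is the old entry divided by the pivot: 1/2 = 1/2.

1/2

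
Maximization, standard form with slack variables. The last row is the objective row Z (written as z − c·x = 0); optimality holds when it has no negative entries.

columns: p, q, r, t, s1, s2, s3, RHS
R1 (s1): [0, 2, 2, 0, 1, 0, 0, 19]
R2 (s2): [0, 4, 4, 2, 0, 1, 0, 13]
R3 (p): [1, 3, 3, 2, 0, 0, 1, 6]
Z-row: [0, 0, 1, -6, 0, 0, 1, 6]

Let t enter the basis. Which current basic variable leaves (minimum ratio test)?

p

Column t entries and ratios — s1: 0 ≤ 0, skip; s2: 13/2 = 13/2; p: 6/2 = 3.
Smallest ratio is 3 in the row of p, so p leaves.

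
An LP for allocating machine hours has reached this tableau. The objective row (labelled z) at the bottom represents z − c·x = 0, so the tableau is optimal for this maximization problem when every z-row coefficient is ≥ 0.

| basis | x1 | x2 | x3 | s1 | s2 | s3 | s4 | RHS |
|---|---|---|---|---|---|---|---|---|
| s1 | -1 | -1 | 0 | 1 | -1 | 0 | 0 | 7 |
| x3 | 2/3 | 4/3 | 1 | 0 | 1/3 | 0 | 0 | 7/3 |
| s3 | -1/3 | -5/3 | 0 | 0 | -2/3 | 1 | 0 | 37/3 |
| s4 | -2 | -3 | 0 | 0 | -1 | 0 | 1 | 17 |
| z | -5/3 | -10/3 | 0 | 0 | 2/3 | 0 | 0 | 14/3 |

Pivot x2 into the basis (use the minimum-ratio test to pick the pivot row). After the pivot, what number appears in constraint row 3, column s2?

Ratio test on column x2 — row 1: entry -1 ≤ 0; row 2: (7/3)/(4/3) = 7/4; row 3: entry -5/3 ≤ 0; row 4: entry -3 ≤ 0. Minimum is 7/4 at row 2 (x3 leaves); pivot element 4/3.
Divide row 2 by 4/3; eliminate column x2 from the other rows.
Row 3 update in column s2: -2/3 − (-5/3)·(1/4) = -1/4.

-1/4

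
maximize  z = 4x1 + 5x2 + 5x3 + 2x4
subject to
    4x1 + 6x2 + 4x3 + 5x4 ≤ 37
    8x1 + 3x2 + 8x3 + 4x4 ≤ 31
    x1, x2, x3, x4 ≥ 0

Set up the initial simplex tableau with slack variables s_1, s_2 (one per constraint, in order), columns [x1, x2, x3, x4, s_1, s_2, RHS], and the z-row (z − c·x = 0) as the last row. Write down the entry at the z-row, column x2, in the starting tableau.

The z-row carries the negated objective coefficients: the x2 entry is -5.

-5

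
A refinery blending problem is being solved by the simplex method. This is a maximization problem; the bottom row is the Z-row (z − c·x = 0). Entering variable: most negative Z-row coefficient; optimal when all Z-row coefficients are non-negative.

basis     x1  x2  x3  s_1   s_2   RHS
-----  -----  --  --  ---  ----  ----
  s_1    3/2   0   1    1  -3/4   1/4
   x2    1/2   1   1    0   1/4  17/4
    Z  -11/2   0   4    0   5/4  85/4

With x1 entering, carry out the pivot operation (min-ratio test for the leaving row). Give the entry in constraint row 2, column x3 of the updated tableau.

Ratio test on column x1 — row 1: (1/4)/(3/2) = 1/6; row 2: (17/4)/(1/2) = 17/2. Minimum is 1/6 at row 1 (s_1 leaves); pivot element 3/2.
Divide row 1 by 3/2; eliminate column x1 from the other rows.
Row 2 update in column x3: 1 − (1/2)·(2/3) = 2/3.

2/3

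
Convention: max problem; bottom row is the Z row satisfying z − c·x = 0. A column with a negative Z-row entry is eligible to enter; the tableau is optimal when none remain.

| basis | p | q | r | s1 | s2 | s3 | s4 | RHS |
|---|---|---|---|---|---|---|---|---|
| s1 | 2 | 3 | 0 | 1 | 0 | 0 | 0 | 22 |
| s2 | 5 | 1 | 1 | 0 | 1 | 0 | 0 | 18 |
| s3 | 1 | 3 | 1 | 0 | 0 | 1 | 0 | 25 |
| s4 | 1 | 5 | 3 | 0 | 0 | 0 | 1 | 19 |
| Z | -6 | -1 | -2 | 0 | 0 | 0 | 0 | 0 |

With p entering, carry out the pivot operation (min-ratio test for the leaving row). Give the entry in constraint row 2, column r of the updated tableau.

Ratio test on column p — row 1: 22/2 = 11; row 2: 18/5 = 18/5; row 3: 25/1 = 25; row 4: 19/1 = 19. Minimum is 18/5 at row 2 (s2 leaves); pivot element 5.
Divide row 2 by 5; eliminate column p from the other rows.
In the new row 2, the r entry is the old entry divided by the pivot: 1/5 = 1/5.

1/5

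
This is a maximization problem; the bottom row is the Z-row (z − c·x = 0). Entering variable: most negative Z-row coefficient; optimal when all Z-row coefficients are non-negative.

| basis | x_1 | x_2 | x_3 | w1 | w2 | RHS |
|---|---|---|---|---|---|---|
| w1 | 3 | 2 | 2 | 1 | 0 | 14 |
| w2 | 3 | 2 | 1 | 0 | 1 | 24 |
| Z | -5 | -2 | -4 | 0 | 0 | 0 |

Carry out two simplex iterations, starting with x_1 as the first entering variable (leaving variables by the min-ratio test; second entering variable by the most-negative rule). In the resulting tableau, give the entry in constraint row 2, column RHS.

Ratio test on column x_1 — row 1: 14/3 = 14/3; row 2: 24/3 = 8. Minimum is 14/3 at row 1 (w1 leaves); pivot element 3.
Divide row 1 by 3; eliminate column x_1 from the other rows.
Second iteration: most negative Z-row entry is -2/3 in column x_3, so x_3 enters.
Ratio test on column x_3 — row 1: (14/3)/(2/3) = 7; row 2: entry -1 ≤ 0. Minimum is 7 at row 1 (x_1 leaves); pivot element 2/3.
Divide row 1 by 2/3; eliminate column x_3 from the other rows.
After both pivots, the entry at constraint row 2, column RHS is 17.

17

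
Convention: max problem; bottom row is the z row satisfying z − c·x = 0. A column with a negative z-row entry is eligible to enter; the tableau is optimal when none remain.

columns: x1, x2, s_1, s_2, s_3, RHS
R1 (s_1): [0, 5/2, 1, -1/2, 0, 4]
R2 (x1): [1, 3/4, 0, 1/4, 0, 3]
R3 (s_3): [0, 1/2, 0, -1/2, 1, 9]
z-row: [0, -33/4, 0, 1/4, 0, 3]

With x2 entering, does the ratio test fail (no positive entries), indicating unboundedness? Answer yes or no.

Column x2 has positive entries in row(s) 1, 2, 3, so the ratio test bounds it — not unbounded.

no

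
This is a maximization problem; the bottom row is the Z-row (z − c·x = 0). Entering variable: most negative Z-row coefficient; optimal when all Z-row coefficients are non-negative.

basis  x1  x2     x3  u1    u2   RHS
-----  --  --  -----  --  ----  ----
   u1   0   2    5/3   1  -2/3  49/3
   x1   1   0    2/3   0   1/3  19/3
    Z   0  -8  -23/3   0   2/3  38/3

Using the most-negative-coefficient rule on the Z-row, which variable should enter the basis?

Negative Z-row entries: x2: -8, x3: -23/3.
The most negative is -8 in column x2, so x2 enters.

x2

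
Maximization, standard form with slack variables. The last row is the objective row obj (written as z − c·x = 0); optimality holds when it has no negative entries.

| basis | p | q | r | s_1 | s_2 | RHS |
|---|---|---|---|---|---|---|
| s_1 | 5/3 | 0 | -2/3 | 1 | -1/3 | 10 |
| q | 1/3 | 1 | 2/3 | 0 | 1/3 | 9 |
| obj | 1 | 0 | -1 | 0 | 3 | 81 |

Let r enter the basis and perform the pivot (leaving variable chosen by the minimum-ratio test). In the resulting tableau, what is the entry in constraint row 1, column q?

Ratio test on column r — row 1: entry -2/3 ≤ 0; row 2: 9/(2/3) = 27/2. Minimum is 27/2 at row 2 (q leaves); pivot element 2/3.
Divide row 2 by 2/3; eliminate column r from the other rows.
Row 1 update in column q: 0 − (-2/3)·(3/2) = 1.

1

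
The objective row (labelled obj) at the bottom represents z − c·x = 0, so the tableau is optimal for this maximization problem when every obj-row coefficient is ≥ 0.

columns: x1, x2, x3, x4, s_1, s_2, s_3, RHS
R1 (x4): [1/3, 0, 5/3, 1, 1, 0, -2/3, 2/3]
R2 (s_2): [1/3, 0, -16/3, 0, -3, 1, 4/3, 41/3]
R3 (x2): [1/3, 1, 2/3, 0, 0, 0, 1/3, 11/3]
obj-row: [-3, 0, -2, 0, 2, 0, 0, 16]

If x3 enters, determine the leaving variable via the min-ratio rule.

Column x3 entries and ratios — x4: (2/3)/(5/3) = 2/5; s_2: -16/3 ≤ 0, skip; x2: (11/3)/(2/3) = 11/2.
Smallest ratio is 2/5 in the row of x4, so x4 leaves.

x4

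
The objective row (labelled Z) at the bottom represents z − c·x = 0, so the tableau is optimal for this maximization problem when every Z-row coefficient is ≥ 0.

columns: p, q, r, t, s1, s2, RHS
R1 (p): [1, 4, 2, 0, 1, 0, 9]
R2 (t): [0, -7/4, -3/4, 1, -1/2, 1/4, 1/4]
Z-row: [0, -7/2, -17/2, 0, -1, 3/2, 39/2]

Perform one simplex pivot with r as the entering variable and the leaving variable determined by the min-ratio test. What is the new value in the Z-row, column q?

Ratio test on column r — row 1: 9/2 = 9/2; row 2: entry -3/4 ≤ 0. Minimum is 9/2 at row 1 (p leaves); pivot element 2.
Divide row 1 by 2; eliminate column r from the other rows.
Z-row update in column q: -7/2 − (-17/2)·2 = 27/2.

27/2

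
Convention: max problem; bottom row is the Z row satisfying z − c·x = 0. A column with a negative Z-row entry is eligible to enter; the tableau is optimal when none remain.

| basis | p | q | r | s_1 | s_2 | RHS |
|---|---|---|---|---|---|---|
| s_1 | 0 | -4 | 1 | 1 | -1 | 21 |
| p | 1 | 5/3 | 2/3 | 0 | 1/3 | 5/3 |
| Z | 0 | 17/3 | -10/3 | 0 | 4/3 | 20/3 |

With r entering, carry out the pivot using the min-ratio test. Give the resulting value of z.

Ratio test on column r — row 1: 21/1 = 21; row 2: (5/3)/(2/3) = 5/2. Minimum is 5/2 at row 2 (p leaves); pivot element 2/3.
Pivot on row 2; the Z-row RHS becomes 20/3 − (-10/3)·(5/2) = 15.

15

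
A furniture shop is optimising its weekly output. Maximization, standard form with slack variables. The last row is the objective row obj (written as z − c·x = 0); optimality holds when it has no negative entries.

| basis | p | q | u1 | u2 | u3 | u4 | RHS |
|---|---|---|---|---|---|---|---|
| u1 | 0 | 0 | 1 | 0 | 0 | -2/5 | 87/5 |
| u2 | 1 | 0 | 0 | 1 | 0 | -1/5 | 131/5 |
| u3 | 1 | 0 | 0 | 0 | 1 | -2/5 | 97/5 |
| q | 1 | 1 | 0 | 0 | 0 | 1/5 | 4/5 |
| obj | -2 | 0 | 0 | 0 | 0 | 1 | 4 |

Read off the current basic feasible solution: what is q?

q is basic (row 4); its value is the RHS of that row, 4/5.

4/5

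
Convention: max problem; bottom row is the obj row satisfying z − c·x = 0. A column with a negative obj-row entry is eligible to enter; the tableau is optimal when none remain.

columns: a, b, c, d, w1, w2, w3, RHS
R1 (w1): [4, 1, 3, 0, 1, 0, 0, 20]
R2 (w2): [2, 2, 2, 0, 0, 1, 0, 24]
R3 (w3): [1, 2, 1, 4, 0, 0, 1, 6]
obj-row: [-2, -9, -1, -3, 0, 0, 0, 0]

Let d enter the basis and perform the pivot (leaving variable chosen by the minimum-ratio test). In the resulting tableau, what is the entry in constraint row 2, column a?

Ratio test on column d — row 1: entry 0 ≤ 0; row 2: entry 0 ≤ 0; row 3: 6/4 = 3/2. Minimum is 3/2 at row 3 (w3 leaves); pivot element 4.
Divide row 3 by 4; eliminate column d from the other rows.
Row 2 update in column a: 2 − 0·(1/4) = 2.

2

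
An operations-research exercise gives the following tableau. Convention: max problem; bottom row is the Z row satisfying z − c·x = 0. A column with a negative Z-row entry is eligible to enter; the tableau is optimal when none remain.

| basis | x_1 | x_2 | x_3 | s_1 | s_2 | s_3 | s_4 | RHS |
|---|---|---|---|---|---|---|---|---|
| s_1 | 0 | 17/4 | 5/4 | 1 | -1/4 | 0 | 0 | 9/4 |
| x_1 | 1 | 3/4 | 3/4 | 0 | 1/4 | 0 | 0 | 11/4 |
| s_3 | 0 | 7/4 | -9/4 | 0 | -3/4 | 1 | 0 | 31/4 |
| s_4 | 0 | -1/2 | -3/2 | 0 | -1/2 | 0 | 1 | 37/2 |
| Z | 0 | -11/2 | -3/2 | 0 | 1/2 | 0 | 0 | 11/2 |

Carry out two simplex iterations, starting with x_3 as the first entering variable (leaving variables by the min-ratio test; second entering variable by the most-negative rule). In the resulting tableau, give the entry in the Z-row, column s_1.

Ratio test on column x_3 — row 1: (9/4)/(5/4) = 9/5; row 2: (11/4)/(3/4) = 11/3; row 3: entry -9/4 ≤ 0; row 4: entry -3/2 ≤ 0. Minimum is 9/5 at row 1 (s_1 leaves); pivot element 5/4.
Divide row 1 by 5/4; eliminate column x_3 from the other rows.
Second iteration: most negative Z-row entry is -2/5 in column x_2, so x_2 enters.
Ratio test on column x_2 — row 1: (9/5)/(17/5) = 9/17; row 2: entry -9/5 ≤ 0; row 3: (59/5)/(47/5) = 59/47; row 4: (106/5)/(23/5) = 106/23. Minimum is 9/17 at row 1 (x_3 leaves); pivot element 17/5.
Divide row 1 by 17/5; eliminate column x_2 from the other rows.
After both pivots, the entry at the Z-row, column s_1 is 22/17.

22/17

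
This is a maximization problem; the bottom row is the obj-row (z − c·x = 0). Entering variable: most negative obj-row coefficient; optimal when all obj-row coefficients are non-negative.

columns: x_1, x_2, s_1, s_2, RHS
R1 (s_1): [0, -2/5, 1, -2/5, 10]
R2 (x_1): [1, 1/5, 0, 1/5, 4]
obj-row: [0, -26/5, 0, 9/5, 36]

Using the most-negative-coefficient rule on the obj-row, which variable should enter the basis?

Negative obj-row entries: x_2: -26/5.
The most negative is -26/5 in column x_2, so x_2 enters.

x_2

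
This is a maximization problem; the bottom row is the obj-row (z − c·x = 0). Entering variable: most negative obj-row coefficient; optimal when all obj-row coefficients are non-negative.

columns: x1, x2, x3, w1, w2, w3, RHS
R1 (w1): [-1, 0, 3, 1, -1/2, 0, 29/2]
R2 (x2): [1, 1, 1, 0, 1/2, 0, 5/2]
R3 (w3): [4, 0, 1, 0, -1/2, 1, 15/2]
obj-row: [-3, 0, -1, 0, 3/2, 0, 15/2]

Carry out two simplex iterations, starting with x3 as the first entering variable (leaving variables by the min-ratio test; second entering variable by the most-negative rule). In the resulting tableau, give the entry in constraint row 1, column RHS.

Ratio test on column x3 — row 1: (29/2)/3 = 29/6; row 2: (5/2)/1 = 5/2; row 3: (15/2)/1 = 15/2. Minimum is 5/2 at row 2 (x2 leaves); pivot element 1.
Divide row 2 by 1; eliminate column x3 from the other rows.
Second iteration: most negative obj-row entry is -2 in column x1, so x1 enters.
Ratio test on column x1 — row 1: entry -4 ≤ 0; row 2: (5/2)/1 = 5/2; row 3: 5/3 = 5/3. Minimum is 5/3 at row 3 (w3 leaves); pivot element 3.
Divide row 3 by 3; eliminate column x1 from the other rows.
After both pivots, the entry at constraint row 1, column RHS is 41/3.

41/3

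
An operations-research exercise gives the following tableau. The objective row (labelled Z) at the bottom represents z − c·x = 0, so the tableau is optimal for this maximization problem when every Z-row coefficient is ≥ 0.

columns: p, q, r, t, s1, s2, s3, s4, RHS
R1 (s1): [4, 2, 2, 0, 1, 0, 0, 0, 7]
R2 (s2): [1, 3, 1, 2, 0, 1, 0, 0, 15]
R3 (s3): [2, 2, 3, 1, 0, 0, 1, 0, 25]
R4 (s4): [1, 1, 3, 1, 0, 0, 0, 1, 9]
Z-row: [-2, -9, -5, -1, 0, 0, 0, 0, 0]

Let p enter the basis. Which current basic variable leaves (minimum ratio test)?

s1

Column p entries and ratios — s1: 7/4 = 7/4; s2: 15/1 = 15; s3: 25/2 = 25/2; s4: 9/1 = 9.
Smallest ratio is 7/4 in the row of s1, so s1 leaves.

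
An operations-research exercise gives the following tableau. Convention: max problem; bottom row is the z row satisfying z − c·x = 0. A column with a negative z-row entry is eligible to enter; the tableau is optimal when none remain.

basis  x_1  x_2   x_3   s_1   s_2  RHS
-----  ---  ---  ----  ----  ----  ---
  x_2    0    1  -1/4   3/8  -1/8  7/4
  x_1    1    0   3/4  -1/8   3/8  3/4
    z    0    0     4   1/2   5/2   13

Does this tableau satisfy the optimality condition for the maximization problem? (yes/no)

Every z-row coefficient is ≥ 0, so the tableau is optimal.

yes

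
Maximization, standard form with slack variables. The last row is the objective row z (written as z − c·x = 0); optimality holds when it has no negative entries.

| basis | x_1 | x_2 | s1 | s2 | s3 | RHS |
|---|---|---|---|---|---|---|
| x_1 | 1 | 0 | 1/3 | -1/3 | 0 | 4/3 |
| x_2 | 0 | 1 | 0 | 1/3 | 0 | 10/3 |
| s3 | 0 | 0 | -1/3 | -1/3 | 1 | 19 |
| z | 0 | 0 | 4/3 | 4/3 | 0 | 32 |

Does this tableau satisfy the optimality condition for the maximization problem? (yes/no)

Every z-row coefficient is ≥ 0, so the tableau is optimal.

yes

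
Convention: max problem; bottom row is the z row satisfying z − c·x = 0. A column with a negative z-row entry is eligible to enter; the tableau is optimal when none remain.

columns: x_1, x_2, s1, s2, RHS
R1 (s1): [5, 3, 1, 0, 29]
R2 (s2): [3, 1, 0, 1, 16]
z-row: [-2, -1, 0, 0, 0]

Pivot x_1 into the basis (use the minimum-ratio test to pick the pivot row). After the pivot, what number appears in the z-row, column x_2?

-1/3

Ratio test on column x_1 — row 1: 29/5 = 29/5; row 2: 16/3 = 16/3. Minimum is 16/3 at row 2 (s2 leaves); pivot element 3.
Divide row 2 by 3; eliminate column x_1 from the other rows.
z-row update in column x_2: -1 − (-2)·(1/3) = -1/3.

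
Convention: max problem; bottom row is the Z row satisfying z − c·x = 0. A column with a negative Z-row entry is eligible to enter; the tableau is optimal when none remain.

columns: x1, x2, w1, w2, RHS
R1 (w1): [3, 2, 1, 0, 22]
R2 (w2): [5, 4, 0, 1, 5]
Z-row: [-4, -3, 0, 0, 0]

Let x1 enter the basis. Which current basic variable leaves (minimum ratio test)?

Column x1 entries and ratios — w1: 22/3 = 22/3; w2: 5/5 = 1.
Smallest ratio is 1 in the row of w2, so w2 leaves.

w2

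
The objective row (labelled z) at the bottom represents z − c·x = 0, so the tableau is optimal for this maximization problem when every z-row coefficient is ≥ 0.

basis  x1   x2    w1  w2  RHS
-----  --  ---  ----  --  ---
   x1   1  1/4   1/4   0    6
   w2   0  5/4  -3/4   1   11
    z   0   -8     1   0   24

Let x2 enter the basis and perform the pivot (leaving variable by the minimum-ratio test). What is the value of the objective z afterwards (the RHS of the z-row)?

472/5

Ratio test on column x2 — row 1: 6/(1/4) = 24; row 2: 11/(5/4) = 44/5. Minimum is 44/5 at row 2 (w2 leaves); pivot element 5/4.
Pivot on row 2; the z-row RHS becomes 24 − (-8)·(44/5) = 472/5.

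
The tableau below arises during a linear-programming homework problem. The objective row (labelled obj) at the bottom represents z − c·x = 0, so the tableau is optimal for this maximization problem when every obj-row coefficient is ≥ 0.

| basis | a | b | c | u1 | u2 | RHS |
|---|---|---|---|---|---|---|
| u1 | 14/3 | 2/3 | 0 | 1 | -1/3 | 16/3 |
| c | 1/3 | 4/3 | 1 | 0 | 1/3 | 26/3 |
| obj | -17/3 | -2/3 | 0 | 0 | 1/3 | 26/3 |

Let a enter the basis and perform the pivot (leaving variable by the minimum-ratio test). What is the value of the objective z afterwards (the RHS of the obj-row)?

Ratio test on column a — row 1: (16/3)/(14/3) = 8/7; row 2: (26/3)/(1/3) = 26. Minimum is 8/7 at row 1 (u1 leaves); pivot element 14/3.
Pivot on row 1; the obj-row RHS becomes 26/3 − (-17/3)·(8/7) = 106/7.

106/7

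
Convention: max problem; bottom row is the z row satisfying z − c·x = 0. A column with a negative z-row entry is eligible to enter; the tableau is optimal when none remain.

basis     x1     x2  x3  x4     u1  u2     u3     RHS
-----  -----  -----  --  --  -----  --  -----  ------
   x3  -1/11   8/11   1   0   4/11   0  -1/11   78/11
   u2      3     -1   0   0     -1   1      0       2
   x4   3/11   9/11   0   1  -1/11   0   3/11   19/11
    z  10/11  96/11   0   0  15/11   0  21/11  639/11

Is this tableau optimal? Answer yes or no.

yes

Every z-row coefficient is ≥ 0, so the tableau is optimal.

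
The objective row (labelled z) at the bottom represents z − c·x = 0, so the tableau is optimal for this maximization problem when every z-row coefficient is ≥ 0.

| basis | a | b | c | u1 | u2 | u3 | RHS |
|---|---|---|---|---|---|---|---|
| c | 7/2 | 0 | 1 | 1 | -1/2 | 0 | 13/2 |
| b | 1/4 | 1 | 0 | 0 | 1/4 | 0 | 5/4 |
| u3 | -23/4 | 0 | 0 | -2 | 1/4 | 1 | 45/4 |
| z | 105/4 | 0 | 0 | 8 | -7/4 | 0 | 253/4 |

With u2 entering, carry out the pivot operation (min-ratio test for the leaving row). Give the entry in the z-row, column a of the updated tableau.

28

Ratio test on column u2 — row 1: entry -1/2 ≤ 0; row 2: (5/4)/(1/4) = 5; row 3: (45/4)/(1/4) = 45. Minimum is 5 at row 2 (b leaves); pivot element 1/4.
Divide row 2 by 1/4; eliminate column u2 from the other rows.
z-row update in column a: 105/4 − (-7/4)·1 = 28.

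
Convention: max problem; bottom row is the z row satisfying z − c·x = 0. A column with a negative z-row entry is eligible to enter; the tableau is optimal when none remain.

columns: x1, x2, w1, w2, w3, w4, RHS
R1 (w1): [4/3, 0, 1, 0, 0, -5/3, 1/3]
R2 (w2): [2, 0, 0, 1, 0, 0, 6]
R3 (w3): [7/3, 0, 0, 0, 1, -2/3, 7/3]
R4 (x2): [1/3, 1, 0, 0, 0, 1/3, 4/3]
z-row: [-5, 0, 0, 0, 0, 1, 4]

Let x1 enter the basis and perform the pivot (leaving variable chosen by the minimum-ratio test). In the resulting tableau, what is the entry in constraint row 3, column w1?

-7/4

Ratio test on column x1 — row 1: (1/3)/(4/3) = 1/4; row 2: 6/2 = 3; row 3: (7/3)/(7/3) = 1; row 4: (4/3)/(1/3) = 4. Minimum is 1/4 at row 1 (w1 leaves); pivot element 4/3.
Divide row 1 by 4/3; eliminate column x1 from the other rows.
Row 3 update in column w1: 0 − (7/3)·(3/4) = -7/4.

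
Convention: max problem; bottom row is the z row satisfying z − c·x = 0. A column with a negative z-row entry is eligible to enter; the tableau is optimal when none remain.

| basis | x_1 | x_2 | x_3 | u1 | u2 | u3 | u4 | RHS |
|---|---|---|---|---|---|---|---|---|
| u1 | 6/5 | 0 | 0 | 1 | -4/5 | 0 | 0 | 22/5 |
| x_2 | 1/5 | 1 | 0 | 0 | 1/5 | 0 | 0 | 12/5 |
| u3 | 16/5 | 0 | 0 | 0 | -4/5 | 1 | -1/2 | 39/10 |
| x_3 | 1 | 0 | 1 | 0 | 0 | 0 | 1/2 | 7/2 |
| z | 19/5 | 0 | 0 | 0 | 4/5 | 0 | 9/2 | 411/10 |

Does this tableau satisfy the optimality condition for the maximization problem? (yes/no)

yes

Every z-row coefficient is ≥ 0, so the tableau is optimal.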